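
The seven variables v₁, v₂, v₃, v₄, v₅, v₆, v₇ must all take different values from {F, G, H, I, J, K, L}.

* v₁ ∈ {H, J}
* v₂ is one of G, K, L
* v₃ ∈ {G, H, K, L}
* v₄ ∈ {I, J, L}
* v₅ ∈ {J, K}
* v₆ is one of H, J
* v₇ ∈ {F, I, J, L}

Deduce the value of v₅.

The 7 variables draw from only 7 values {F, G, H, I, J, K, L}, so each is used; only v₇ can be F, hence v₇ = F.
The 6 still-open variables draw from only 6 values {G, H, I, J, K, L}, so each is used; only v₄ can be I, hence v₄ = I.
The 2 variables v₁ and v₆ are confined to {H, J}, which locks those values in; drop them from v₃, v₅.
So v₅ = K.

K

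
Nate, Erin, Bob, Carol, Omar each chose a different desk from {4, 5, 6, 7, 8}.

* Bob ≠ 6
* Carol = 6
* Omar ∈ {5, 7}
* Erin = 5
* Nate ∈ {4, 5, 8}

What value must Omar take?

7

Erin must be 5 (only option left). Strike 5 from Nate, Bob, Omar.
So Omar = 7.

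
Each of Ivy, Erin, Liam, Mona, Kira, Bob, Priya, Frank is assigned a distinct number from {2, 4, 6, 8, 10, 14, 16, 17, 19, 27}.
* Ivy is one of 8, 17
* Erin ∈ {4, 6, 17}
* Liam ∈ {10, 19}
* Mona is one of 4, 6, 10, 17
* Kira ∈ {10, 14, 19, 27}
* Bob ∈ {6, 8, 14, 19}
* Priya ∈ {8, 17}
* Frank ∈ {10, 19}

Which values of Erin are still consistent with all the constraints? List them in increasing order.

The 8 variables draw from only 8 values {4, 6, 8, 10, 14, 17, 19, 27}, so each is used; only Kira can be 27, hence Kira = 27.
The 7 still-open variables together cover exactly {4, 6, 8, 10, 14, 17, 19} — 7 values for 7 variables — and 14 appears only in Bob's list, so Bob = 14.
The 2 variables Ivy and Priya are confined to {8, 17}, which locks those values in; drop them from Erin, Mona.
The 2 variables Liam and Frank are confined to {10, 19}, which locks those values in; drop them from Mona.
No further eliminations apply; Erin can still be any of 4, 6.

4, 6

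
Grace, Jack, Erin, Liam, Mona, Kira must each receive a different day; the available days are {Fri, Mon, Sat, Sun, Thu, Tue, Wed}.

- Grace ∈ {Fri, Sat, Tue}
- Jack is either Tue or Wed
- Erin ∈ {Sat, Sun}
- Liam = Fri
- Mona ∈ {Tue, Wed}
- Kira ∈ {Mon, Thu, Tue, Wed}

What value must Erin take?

Liam has just one choice, so Liam = Fri. Strike Fri from Grace.
Jack and Mona share exactly the 2 values {Tue, Wed}; by pigeonhole those values go to them, so strike Tue, Wed from Grace, Kira.
Grace has just one choice, so Grace = Sat. Strike Sat from Erin.
So Erin = Sun.

Sun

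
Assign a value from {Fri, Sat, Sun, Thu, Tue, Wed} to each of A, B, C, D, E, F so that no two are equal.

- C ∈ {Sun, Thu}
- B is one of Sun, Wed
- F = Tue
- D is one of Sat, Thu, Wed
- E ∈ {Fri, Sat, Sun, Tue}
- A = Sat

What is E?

Fri

A must be Sat (only option left). Strike Sat from D, E.
F must be Tue (only option left). Eliminate Tue elsewhere: E.
Among the 4 still-open variables, Fri fits only E (and all 4 values in {Fri, Sun, Thu, Wed} must be used), so E = Fri.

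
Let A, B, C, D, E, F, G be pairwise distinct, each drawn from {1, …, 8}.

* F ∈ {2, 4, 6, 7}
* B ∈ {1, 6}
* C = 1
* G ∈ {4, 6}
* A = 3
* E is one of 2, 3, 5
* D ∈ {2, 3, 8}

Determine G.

A's domain is down to {3}, so A = 3. Strike 3 from D, E.
C has just one choice, so C = 1. Strike 1 from B.
B's domain is down to {6}, so B = 6. Remove 6 from F, G.
So G = 4.

4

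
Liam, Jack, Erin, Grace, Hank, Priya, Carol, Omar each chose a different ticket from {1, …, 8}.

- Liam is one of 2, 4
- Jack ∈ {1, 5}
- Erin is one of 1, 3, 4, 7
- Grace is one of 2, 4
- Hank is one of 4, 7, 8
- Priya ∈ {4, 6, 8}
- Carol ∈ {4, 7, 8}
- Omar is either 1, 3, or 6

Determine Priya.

Among the 8 variables, 5 fits only Jack (and all 8 values in {1, 2, 3, 4, 5, 6, 7, 8} must be used), so Jack = 5.
Liam and Grace share exactly the 2 values {2, 4}; by pigeonhole those values go to them, so strike 2, 4 from Erin, Hank, Priya, Carol.
Hank and Carol between them cover only {7, 8} — a naked pair. Remove those values from Erin, Priya.
So Priya = 6.

6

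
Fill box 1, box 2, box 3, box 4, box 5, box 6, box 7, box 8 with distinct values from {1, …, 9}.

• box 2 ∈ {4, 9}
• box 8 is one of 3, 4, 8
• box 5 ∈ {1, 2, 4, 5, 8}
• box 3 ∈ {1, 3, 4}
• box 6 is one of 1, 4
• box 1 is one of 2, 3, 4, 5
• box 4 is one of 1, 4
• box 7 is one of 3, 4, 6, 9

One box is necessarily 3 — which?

box 3

The 8 variables together cover exactly {1, 2, 3, 4, 5, 6, 8, 9} — 8 values for 8 variables — and 6 appears only in box 7's list, so box 7 = 6.
The 7 still-open variables draw from only 7 values {1, 2, 3, 4, 5, 8, 9}, so each is used; only box 2 can be 9, hence box 2 = 9.
The 2 variables box 4 and box 6 are confined to {1, 4}, which locks those values in; drop them from box 1, box 3, box 5, box 8.
So 3 goes to box 3.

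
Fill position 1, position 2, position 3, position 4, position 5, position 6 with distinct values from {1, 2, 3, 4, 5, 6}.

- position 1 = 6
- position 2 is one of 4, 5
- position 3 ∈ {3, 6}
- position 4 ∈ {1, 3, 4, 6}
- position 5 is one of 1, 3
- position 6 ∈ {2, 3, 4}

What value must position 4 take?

position 1 has just one choice, so position 1 = 6. Eliminate 6 elsewhere: position 3, position 4.
position 3 has just one choice, so position 3 = 3. Remove 3 from position 4, position 5, position 6.
That leaves position 5 = 1. Remove 1 from position 4.
So position 4 = 4.

4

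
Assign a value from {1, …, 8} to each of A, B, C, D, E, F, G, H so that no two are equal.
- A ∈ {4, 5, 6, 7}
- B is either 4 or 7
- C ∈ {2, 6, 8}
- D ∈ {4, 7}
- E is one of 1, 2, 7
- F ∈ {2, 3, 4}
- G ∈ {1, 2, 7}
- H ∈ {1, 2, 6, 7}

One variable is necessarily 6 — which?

The 8 variables together cover exactly {1, 2, 3, 4, 5, 6, 7, 8} — 8 values for 8 variables — and 3 appears only in F's list, so F = 3.
The 7 still-open variables draw from only 7 values {1, 2, 4, 5, 6, 7, 8}, so each is used; only A can be 5, hence A = 5.
The 6 still-open variables together cover exactly {1, 2, 4, 6, 7, 8} — 6 values for 6 variables — and 8 appears only in C's list, so C = 8.
Among the 5 still-open variables, 6 fits only H (and all 5 values in {1, 2, 4, 6, 7} must be used), so H = 6.

H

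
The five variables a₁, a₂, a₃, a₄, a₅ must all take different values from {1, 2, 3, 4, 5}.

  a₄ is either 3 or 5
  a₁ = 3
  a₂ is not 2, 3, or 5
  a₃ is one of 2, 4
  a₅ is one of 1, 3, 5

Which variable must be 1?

a₁ must be 3 (only option left). So a₄, a₅ can't be 3.
a₄'s domain is down to {5}, so a₄ = 5. Strike 5 from a₅.
So 1 goes to a₅.

a₅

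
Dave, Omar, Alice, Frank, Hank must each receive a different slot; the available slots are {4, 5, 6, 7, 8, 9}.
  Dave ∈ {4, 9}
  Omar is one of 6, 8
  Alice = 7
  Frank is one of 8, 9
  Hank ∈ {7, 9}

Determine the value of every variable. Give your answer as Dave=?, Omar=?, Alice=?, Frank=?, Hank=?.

Alice's domain is down to {7}, so Alice = 7. Remove 7 from Hank.
Hank's domain is down to {9}, so Hank = 9. Remove 9 from Dave, Frank.
Dave has just one choice, so Dave = 4.
Frank must be 8 (only option left). Remove 8 from Omar.
Omar has just one choice, so Omar = 6.

Dave=4, Omar=6, Alice=7, Frank=8, Hank=9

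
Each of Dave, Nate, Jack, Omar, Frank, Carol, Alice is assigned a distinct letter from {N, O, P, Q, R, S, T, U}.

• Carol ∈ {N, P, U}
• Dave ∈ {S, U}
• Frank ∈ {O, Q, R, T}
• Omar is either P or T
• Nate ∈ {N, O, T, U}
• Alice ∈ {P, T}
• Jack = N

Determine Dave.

Jack must be N (only option left). Remove N from Nate, Carol.
Omar and Alice share exactly the 2 values {P, T}; by pigeonhole those values go to them, so strike P, T from Nate, Frank, Carol.
Carol has just one choice, so Carol = U. So Dave, Nate can't be U.
So Dave = S.

S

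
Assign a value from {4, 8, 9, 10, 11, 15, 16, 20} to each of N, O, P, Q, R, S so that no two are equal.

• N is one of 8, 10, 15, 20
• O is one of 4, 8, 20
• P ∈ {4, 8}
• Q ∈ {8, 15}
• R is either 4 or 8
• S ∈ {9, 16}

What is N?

10

P and R between them cover only {4, 8} — a naked pair. Remove those values from N, O, Q.
O has just one choice, so O = 20. Strike 20 from N.
Q's domain is down to {15}, so Q = 15. Strike 15 from N.
So N = 10.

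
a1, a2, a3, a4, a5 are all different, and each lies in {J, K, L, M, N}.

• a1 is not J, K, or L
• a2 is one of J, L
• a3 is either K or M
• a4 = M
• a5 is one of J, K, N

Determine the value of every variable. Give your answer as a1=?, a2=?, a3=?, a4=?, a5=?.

a4's domain is down to {M}, so a4 = M. Eliminate M elsewhere: a1, a3.
a1's domain is down to {N}, so a1 = N. Remove N from a5.
a3 must be K (only option left). Eliminate K elsewhere: a5.
That leaves a5 = J. So a2 can't be J.
a2 has just one choice, so a2 = L.

a1=N, a2=L, a3=K, a4=M, a5=J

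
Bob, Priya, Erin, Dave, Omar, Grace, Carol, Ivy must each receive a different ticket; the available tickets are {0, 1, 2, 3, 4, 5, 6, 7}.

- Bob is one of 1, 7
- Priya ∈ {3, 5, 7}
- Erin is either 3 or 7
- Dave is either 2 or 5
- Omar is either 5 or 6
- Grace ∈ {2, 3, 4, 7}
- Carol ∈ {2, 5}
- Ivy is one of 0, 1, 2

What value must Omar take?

6

The 8 variables together cover exactly {0, 1, 2, 3, 4, 5, 6, 7} — 8 values for 8 variables — and 0 appears only in Ivy's list, so Ivy = 0.
The 7 still-open variables draw from only 7 values {1, 2, 3, 4, 5, 6, 7}, so each is used; only Bob can be 1, hence Bob = 1.
The 6 still-open variables draw from only 6 values {2, 3, 4, 5, 6, 7}, so each is used; only Grace can be 4, hence Grace = 4.
The 5 still-open variables draw from only 5 values {2, 3, 5, 6, 7}, so each is used; only Omar can be 6, hence Omar = 6.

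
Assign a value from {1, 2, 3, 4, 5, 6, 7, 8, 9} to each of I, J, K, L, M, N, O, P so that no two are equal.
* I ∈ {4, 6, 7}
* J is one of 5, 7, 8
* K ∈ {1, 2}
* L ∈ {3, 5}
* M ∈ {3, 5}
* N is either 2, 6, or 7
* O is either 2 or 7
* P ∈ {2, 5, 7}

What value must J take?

8

The 8 variables draw from only 8 values {1, 2, 3, 4, 5, 6, 7, 8}, so each is used; only K can be 1, hence K = 1.
The 7 still-open variables together cover exactly {2, 3, 4, 5, 6, 7, 8} — 7 values for 7 variables — and 4 appears only in I's list, so I = 4.
The 6 still-open variables together cover exactly {2, 3, 5, 6, 7, 8} — 6 values for 6 variables — and 6 appears only in N's list, so N = 6.
Among the 5 still-open variables, 8 fits only J (and all 5 values in {2, 3, 5, 7, 8} must be used), so J = 8.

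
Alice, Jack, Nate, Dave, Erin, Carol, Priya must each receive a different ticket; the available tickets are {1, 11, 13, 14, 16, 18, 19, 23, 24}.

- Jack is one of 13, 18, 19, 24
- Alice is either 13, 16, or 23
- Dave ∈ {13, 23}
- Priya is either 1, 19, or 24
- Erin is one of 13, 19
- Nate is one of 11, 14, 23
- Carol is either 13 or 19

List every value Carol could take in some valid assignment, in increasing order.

13, 19

Erin and Carol between them cover only {13, 19} — a naked pair. Remove those values from Alice, Jack, Dave, Priya.
Dave has just one choice, so Dave = 23. So Alice, Nate can't be 23.
Alice's domain is down to {16}, so Alice = 16.
No further eliminations apply; Carol can still be any of 13, 19.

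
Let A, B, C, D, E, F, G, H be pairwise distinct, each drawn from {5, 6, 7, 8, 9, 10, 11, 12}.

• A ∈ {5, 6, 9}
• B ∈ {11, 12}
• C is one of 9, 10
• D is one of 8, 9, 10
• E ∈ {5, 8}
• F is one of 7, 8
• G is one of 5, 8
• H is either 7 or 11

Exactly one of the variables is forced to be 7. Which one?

F

Among the 8 variables, 6 fits only A (and all 8 values in {5, 6, 7, 8, 9, 10, 11, 12} must be used), so A = 6.
The 7 still-open variables draw from only 7 values {5, 7, 8, 9, 10, 11, 12}, so each is used; only B can be 12, hence B = 12.
Among the 6 still-open variables, 11 fits only H (and all 6 values in {5, 7, 8, 9, 10, 11} must be used), so H = 11.
The 5 still-open variables draw from only 5 values {5, 7, 8, 9, 10}, so each is used; only F can be 7, hence F = 7.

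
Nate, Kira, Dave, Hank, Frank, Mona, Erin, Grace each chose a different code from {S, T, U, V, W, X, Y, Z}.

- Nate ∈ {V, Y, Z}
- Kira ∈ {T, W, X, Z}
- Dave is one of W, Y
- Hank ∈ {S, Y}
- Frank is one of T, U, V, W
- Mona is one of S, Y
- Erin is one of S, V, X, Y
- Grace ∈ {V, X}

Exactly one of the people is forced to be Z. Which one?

The 8 variables draw from only 8 values {S, T, U, V, W, X, Y, Z}, so each is used; only Frank can be U, hence Frank = U.
The 7 still-open variables together cover exactly {S, T, V, W, X, Y, Z} — 7 values for 7 variables — and T appears only in Kira's list, so Kira = T.
Among the 6 still-open variables, W fits only Dave (and all 6 values in {S, V, W, X, Y, Z} must be used), so Dave = W.
The 5 still-open variables together cover exactly {S, V, X, Y, Z} — 5 values for 5 variables — and Z appears only in Nate's list, so Nate = Z.

Nate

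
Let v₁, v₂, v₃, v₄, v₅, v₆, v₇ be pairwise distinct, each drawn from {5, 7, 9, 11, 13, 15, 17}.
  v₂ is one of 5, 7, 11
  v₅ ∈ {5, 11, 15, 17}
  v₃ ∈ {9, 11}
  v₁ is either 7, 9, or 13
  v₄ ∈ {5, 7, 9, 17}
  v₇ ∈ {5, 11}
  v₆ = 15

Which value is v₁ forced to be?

13

v₆ must be 15 (only option left). So v₅ can't be 15.
The 6 still-open variables draw from only 6 values {5, 7, 9, 11, 13, 17}, so each is used; only v₁ can be 13, hence v₁ = 13.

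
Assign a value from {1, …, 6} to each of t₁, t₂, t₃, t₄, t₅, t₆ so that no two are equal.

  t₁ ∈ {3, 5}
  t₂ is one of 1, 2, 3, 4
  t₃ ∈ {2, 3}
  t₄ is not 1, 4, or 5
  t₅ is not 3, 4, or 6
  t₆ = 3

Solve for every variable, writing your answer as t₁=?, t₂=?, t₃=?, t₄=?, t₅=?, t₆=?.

t₁=5, t₂=4, t₃=2, t₄=6, t₅=1, t₆=3

t₆'s domain is down to {3}, so t₆ = 3. Remove 3 from t₁, t₂, t₃, t₄.
t₁ must be 5 (only option left). Eliminate 5 elsewhere: t₅.
t₃ has just one choice, so t₃ = 2. So t₂, t₄, t₅ can't be 2.
t₄ must be 6 (only option left).
t₅ must be 1 (only option left). Remove 1 from t₂.
t₂'s domain is down to {4}, so t₂ = 4.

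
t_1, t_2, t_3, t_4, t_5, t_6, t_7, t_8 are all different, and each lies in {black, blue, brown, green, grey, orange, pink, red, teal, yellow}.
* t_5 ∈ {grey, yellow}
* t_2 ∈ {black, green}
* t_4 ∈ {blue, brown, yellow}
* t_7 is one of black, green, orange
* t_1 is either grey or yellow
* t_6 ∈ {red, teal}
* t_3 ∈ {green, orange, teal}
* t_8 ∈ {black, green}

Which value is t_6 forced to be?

t_1 and t_5 share exactly the 2 values {grey, yellow}; by pigeonhole those values go to them, so strike grey, yellow from t_4.
t_2 and t_8 between them cover only {black, green} — a naked pair. Remove those values from t_3, t_7.
t_7's domain is down to {orange}, so t_7 = orange. Eliminate orange elsewhere: t_3.
t_3's domain is down to {teal}, so t_3 = teal. Strike teal from t_6.
So t_6 = red.

red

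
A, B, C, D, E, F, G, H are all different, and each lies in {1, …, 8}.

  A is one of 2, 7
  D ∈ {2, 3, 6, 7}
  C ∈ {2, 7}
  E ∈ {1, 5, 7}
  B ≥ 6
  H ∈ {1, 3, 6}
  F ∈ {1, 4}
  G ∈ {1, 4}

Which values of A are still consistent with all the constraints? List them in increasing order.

2, 7

The 8 variables draw from only 8 values {1, 2, 3, 4, 5, 6, 7, 8}, so each is used; only E can be 5, hence E = 5.
The 7 still-open variables draw from only 7 values {1, 2, 3, 4, 6, 7, 8}, so each is used; only B can be 8, hence B = 8.
The 2 variables A and C are confined to {2, 7}, which locks those values in; drop them from D.
The 2 variables F and G are confined to {1, 4}, which locks those values in; drop them from H.
No further eliminations apply; A can still be any of 2, 7.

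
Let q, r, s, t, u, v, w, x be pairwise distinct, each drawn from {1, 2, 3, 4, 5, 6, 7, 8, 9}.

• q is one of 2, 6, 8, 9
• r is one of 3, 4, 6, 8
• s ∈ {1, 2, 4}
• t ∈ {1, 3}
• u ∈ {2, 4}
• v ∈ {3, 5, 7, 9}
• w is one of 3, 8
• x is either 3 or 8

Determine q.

9

The 2 variables w and x are confined to {3, 8}, which locks those values in; drop them from q, r, t, v.
That leaves t = 1. So s can't be 1.
The 2 variables s and u are confined to {2, 4}, which locks those values in; drop them from q, r.
r's domain is down to {6}, so r = 6. Eliminate 6 elsewhere: q.
So q = 9.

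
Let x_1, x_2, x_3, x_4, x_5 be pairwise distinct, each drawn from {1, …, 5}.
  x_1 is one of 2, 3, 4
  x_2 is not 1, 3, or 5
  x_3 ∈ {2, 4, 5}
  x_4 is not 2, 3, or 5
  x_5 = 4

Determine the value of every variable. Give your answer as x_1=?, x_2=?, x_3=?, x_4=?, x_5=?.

x_5 has just one choice, so x_5 = 4. So x_1, x_2, x_3, x_4 can't be 4.
x_2 has just one choice, so x_2 = 2. Eliminate 2 elsewhere: x_1, x_3.
x_3 must be 5 (only option left).
x_4's domain is down to {1}, so x_4 = 1.
x_1 must be 3 (only option left).

x_1=3, x_2=2, x_3=5, x_4=1, x_5=4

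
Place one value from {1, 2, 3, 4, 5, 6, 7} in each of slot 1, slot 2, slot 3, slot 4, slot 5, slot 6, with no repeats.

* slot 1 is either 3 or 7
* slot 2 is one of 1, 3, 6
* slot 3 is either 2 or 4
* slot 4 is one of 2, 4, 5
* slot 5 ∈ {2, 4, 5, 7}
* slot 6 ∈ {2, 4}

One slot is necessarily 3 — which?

slot 1

slot 3 and slot 6 share exactly the 2 values {2, 4}; by pigeonhole those values go to them, so strike 2, 4 from slot 4, slot 5.
slot 4 must be 5 (only option left). Remove 5 from slot 5.
slot 5 has just one choice, so slot 5 = 7. Strike 7 from slot 1.
So 3 goes to slot 1.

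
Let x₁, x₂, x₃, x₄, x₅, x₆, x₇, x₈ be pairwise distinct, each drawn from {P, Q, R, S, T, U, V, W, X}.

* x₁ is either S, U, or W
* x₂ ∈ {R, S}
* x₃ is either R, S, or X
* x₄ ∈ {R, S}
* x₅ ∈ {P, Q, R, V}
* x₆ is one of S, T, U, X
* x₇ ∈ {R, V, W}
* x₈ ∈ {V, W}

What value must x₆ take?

The 2 variables x₂ and x₄ are confined to {R, S}, which locks those values in; drop them from x₁, x₃, x₅, x₆, x₇.
x₃ has just one choice, so x₃ = X. Remove X from x₆.
x₇ and x₈ share exactly the 2 values {V, W}; by pigeonhole those values go to them, so strike V, W from x₁, x₅.
That leaves x₁ = U. So x₆ can't be U.
So x₆ = T.

T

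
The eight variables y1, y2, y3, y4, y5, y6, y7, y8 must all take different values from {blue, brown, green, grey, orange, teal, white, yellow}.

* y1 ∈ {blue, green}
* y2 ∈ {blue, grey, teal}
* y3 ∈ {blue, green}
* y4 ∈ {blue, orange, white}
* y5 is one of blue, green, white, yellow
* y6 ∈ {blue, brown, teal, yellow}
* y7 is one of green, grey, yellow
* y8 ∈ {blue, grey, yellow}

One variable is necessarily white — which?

The 8 variables draw from only 8 values {blue, brown, green, grey, orange, teal, white, yellow}, so each is used; only y6 can be brown, hence y6 = brown.
Among the 7 still-open variables, orange fits only y4 (and all 7 values in {blue, green, grey, orange, teal, white, yellow} must be used), so y4 = orange.
The 6 still-open variables draw from only 6 values {blue, green, grey, teal, white, yellow}, so each is used; only y2 can be teal, hence y2 = teal.
The 5 still-open variables draw from only 5 values {blue, green, grey, white, yellow}, so each is used; only y5 can be white, hence y5 = white.

y5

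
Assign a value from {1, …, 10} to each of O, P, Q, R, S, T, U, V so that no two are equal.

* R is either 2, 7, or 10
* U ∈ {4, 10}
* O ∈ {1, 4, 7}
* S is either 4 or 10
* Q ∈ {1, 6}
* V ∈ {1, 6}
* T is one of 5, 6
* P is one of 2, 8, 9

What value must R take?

The 2 variables Q and V are confined to {1, 6}, which locks those values in; drop them from O, T.
T has just one choice, so T = 5.
S and U between them cover only {4, 10} — a naked pair. Remove those values from O, R.
O's domain is down to {7}, so O = 7. Strike 7 from R.
So R = 2.

2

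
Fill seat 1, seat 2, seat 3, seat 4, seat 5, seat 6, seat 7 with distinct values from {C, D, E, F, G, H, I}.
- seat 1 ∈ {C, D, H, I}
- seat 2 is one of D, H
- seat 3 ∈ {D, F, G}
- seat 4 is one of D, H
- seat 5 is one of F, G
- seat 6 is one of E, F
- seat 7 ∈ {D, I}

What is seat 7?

I

The 7 variables together cover exactly {C, D, E, F, G, H, I} — 7 values for 7 variables — and C appears only in seat 1's list, so seat 1 = C.
The 6 still-open variables together cover exactly {D, E, F, G, H, I} — 6 values for 6 variables — and E appears only in seat 6's list, so seat 6 = E.
The 5 still-open variables together cover exactly {D, F, G, H, I} — 5 values for 5 variables — and I appears only in seat 7's list, so seat 7 = I.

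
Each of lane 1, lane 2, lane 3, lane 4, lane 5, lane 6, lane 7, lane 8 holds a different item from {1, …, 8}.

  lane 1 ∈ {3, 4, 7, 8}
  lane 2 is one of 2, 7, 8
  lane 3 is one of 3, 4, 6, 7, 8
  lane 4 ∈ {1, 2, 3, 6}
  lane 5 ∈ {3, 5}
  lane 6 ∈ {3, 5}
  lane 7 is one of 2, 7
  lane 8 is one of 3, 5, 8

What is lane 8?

8

The 8 variables draw from only 8 values {1, 2, 3, 4, 5, 6, 7, 8}, so each is used; only lane 4 can be 1, hence lane 4 = 1.
The 7 still-open variables draw from only 7 values {2, 3, 4, 5, 6, 7, 8}, so each is used; only lane 3 can be 6, hence lane 3 = 6.
Among the 6 still-open variables, 4 fits only lane 1 (and all 6 values in {2, 3, 4, 5, 7, 8} must be used), so lane 1 = 4.
lane 5 and lane 6 between them cover only {3, 5} — a naked pair. Remove those values from lane 8.
So lane 8 = 8.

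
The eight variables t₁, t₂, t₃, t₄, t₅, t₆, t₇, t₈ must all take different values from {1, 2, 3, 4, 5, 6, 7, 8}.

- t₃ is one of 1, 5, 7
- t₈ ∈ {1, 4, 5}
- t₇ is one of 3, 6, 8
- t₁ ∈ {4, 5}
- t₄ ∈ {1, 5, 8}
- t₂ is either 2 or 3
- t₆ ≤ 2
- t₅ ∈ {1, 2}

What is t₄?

The 8 variables together cover exactly {1, 2, 3, 4, 5, 6, 7, 8} — 8 values for 8 variables — and 6 appears only in t₇'s list, so t₇ = 6.
The 7 still-open variables draw from only 7 values {1, 2, 3, 4, 5, 7, 8}, so each is used; only t₂ can be 3, hence t₂ = 3.
Among the 6 still-open variables, 7 fits only t₃ (and all 6 values in {1, 2, 4, 5, 7, 8} must be used), so t₃ = 7.
The 5 still-open variables together cover exactly {1, 2, 4, 5, 8} — 5 values for 5 variables — and 8 appears only in t₄'s list, so t₄ = 8.

8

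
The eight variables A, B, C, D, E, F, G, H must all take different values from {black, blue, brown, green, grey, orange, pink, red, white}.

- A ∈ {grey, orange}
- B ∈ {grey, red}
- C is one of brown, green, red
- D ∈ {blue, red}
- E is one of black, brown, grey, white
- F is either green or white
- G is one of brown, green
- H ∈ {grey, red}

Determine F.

Among the 8 variables, black fits only E (and all 8 values in {black, blue, brown, green, grey, orange, red, white} must be used), so E = black.
Among the 7 still-open variables, blue fits only D (and all 7 values in {blue, brown, green, grey, orange, red, white} must be used), so D = blue.
The 6 still-open variables together cover exactly {brown, green, grey, orange, red, white} — 6 values for 6 variables — and orange appears only in A's list, so A = orange.
The 5 still-open variables draw from only 5 values {brown, green, grey, red, white}, so each is used; only F can be white, hence F = white.

white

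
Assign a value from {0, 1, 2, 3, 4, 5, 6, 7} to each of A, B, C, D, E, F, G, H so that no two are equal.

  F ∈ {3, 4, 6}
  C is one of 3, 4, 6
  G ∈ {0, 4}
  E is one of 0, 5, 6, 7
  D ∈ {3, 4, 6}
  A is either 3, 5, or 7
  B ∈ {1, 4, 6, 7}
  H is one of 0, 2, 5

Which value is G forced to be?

The 8 variables draw from only 8 values {0, 1, 2, 3, 4, 5, 6, 7}, so each is used; only B can be 1, hence B = 1.
Among the 7 still-open variables, 2 fits only H (and all 7 values in {0, 2, 3, 4, 5, 6, 7} must be used), so H = 2.
C, D, F between them cover only {3, 4, 6} — a naked triple. Remove those values from A, E, G.
So G = 0.

0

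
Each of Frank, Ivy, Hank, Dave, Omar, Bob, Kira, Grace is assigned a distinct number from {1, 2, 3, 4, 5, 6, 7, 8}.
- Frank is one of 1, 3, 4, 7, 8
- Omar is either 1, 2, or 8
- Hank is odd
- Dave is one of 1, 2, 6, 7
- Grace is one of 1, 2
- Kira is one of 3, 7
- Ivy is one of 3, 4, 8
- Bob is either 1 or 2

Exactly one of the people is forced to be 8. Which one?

Among the 8 variables, 5 fits only Hank (and all 8 values in {1, 2, 3, 4, 5, 6, 7, 8} must be used), so Hank = 5.
The 7 still-open variables draw from only 7 values {1, 2, 3, 4, 6, 7, 8}, so each is used; only Dave can be 6, hence Dave = 6.
Bob and Grace share exactly the 2 values {1, 2}; by pigeonhole those values go to them, so strike 1, 2 from Frank, Omar.
So 8 goes to Omar.

Omar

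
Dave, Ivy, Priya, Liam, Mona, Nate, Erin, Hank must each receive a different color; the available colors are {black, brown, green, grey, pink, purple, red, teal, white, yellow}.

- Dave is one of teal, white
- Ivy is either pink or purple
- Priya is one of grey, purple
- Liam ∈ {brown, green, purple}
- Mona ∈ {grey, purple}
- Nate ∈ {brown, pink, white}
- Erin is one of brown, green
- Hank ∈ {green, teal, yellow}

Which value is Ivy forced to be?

Among the 8 variables, yellow fits only Hank (and all 8 values in {brown, green, grey, pink, purple, teal, white, yellow} must be used), so Hank = yellow.
The 7 still-open variables together cover exactly {brown, green, grey, pink, purple, teal, white} — 7 values for 7 variables — and teal appears only in Dave's list, so Dave = teal.
Among the 6 still-open variables, white fits only Nate (and all 6 values in {brown, green, grey, pink, purple, white} must be used), so Nate = white.
The 5 still-open variables together cover exactly {brown, green, grey, pink, purple} — 5 values for 5 variables — and pink appears only in Ivy's list, so Ivy = pink.

pink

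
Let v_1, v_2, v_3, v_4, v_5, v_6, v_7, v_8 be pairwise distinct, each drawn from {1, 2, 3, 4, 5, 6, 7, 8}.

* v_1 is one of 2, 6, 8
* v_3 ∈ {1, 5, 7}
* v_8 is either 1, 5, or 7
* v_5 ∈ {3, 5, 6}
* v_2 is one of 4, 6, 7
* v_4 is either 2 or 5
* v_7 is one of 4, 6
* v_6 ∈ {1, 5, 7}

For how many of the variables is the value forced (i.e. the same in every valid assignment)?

The 8 variables together cover exactly {1, 2, 3, 4, 5, 6, 7, 8} — 8 values for 8 variables — and 3 appears only in v_5's list, so v_5 = 3.
Among the 7 still-open variables, 8 fits only v_1 (and all 7 values in {1, 2, 4, 5, 6, 7, 8} must be used), so v_1 = 8.
The 6 still-open variables together cover exactly {1, 2, 4, 5, 6, 7} — 6 values for 6 variables — and 2 appears only in v_4's list, so v_4 = 2.
v_3, v_6, v_8 share exactly the 3 values {1, 5, 7}; by pigeonhole those values go to them, so strike 1, 5, 7 from v_2.
Determined: v_1=8, v_4=2, v_5=3. The other variables each still have more than one consistent value. That makes 3.

3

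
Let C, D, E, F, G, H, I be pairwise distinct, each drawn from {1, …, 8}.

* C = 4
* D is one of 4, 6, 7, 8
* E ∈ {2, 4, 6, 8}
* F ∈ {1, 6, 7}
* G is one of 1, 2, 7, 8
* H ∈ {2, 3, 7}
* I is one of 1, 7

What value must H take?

C has just one choice, so C = 4. Eliminate 4 elsewhere: D, E.
The 6 still-open variables together cover exactly {1, 2, 3, 6, 7, 8} — 6 values for 6 variables — and 3 appears only in H's list, so H = 3.

3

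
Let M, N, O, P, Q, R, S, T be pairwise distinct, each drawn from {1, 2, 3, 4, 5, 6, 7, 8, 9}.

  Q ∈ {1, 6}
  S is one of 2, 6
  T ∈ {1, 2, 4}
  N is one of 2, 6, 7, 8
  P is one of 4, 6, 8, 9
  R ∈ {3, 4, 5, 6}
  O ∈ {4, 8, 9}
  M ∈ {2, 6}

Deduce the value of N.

M and S between them cover only {2, 6} — a naked pair. Remove those values from N, P, Q, R, T.
Q's domain is down to {1}, so Q = 1. Strike 1 from T.
That leaves T = 4. Remove 4 from O, P, R.
The 2 variables O and P are confined to {8, 9}, which locks those values in; drop them from N.
So N = 7.

7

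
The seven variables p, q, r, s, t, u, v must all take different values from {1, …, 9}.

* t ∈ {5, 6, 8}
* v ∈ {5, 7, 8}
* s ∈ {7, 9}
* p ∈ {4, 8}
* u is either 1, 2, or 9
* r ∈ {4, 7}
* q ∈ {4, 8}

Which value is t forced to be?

p and q share exactly the 2 values {4, 8}; by pigeonhole those values go to them, so strike 4, 8 from r, t, v.
r's domain is down to {7}, so r = 7. Remove 7 from s, v.
That leaves s = 9. Remove 9 from u.
v must be 5 (only option left). So t can't be 5.
So t = 6.

6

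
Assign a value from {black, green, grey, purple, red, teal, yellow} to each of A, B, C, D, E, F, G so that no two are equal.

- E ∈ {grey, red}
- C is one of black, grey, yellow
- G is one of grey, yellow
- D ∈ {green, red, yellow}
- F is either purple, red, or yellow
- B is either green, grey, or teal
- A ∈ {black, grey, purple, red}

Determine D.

green

The 7 variables draw from only 7 values {black, green, grey, purple, red, teal, yellow}, so each is used; only B can be teal, hence B = teal.
The 6 still-open variables together cover exactly {black, green, grey, purple, red, yellow} — 6 values for 6 variables — and green appears only in D's list, so D = green.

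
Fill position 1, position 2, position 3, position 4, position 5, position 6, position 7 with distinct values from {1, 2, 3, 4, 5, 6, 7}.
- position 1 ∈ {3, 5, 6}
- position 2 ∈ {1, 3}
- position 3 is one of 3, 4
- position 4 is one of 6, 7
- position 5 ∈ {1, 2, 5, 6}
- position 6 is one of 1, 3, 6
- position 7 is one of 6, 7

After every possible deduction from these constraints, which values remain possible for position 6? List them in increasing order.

The 7 variables together cover exactly {1, 2, 3, 4, 5, 6, 7} — 7 values for 7 variables — and 2 appears only in position 5's list, so position 5 = 2.
The 6 still-open variables together cover exactly {1, 3, 4, 5, 6, 7} — 6 values for 6 variables — and 4 appears only in position 3's list, so position 3 = 4.
The 5 still-open variables together cover exactly {1, 3, 5, 6, 7} — 5 values for 5 variables — and 5 appears only in position 1's list, so position 1 = 5.
position 4 and position 7 share exactly the 2 values {6, 7}; by pigeonhole those values go to them, so strike 6, 7 from position 6.
No further eliminations apply; position 6 can still be any of 1, 3.

1, 3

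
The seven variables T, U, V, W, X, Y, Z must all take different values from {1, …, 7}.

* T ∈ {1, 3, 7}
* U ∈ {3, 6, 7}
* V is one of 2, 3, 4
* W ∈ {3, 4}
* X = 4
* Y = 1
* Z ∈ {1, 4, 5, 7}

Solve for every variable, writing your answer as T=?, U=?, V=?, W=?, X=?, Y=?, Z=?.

X's domain is down to {4}, so X = 4. So V, W, Z can't be 4.
That leaves Y = 1. Eliminate 1 elsewhere: T, Z.
W must be 3 (only option left). So T, U, V can't be 3.
T has just one choice, so T = 7. Eliminate 7 elsewhere: U, Z.
U has just one choice, so U = 6.
V must be 2 (only option left).
That leaves Z = 5.

T=7, U=6, V=2, W=3, X=4, Y=1, Z=5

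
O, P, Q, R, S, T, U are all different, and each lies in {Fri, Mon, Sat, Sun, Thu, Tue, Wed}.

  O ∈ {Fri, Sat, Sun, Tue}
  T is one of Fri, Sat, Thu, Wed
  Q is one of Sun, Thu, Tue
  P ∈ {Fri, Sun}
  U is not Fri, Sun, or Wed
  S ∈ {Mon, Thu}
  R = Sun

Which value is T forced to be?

R's domain is down to {Sun}, so R = Sun. Eliminate Sun elsewhere: O, P, Q.
P has just one choice, so P = Fri. Eliminate Fri elsewhere: O, T.
The 5 still-open variables draw from only 5 values {Mon, Sat, Thu, Tue, Wed}, so each is used; only T can be Wed, hence T = Wed.

Wed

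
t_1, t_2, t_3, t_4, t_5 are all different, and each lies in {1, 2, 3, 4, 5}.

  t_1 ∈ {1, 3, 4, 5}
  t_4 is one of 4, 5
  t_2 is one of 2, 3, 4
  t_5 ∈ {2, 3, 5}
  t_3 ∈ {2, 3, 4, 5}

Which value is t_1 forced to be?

1

Among the 5 variables, 1 fits only t_1 (and all 5 values in {1, 2, 3, 4, 5} must be used), so t_1 = 1.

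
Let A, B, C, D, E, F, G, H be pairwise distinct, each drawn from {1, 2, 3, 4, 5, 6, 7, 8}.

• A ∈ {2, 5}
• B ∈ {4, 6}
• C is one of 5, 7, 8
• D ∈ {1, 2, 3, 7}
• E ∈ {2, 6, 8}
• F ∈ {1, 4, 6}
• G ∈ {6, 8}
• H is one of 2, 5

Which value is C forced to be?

7

Among the 8 variables, 3 fits only D (and all 8 values in {1, 2, 3, 4, 5, 6, 7, 8} must be used), so D = 3.
The 7 still-open variables together cover exactly {1, 2, 4, 5, 6, 7, 8} — 7 values for 7 variables — and 1 appears only in F's list, so F = 1.
The 6 still-open variables together cover exactly {2, 4, 5, 6, 7, 8} — 6 values for 6 variables — and 4 appears only in B's list, so B = 4.
Among the 5 still-open variables, 7 fits only C (and all 5 values in {2, 5, 6, 7, 8} must be used), so C = 7.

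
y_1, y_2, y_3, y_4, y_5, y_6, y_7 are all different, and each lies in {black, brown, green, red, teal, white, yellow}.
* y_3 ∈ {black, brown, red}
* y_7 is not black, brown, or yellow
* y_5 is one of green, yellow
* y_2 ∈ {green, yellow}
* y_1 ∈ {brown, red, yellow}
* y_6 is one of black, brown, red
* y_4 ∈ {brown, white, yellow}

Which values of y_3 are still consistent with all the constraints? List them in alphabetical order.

black, brown, red

The 7 variables together cover exactly {black, brown, green, red, teal, white, yellow} — 7 values for 7 variables — and teal appears only in y_7's list, so y_7 = teal.
The 6 still-open variables draw from only 6 values {black, brown, green, red, white, yellow}, so each is used; only y_4 can be white, hence y_4 = white.
The 2 variables y_2 and y_5 are confined to {green, yellow}, which locks those values in; drop them from y_1.
No further eliminations apply; y_3 can still be any of black, brown, red.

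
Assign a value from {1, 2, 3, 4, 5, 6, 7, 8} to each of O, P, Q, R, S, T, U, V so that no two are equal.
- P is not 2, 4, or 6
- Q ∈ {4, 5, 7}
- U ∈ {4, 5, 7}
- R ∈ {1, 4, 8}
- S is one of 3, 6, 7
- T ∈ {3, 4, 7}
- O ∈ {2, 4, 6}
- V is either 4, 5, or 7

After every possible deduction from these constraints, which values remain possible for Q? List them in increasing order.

4, 5, 7

The 8 variables draw from only 8 values {1, 2, 3, 4, 5, 6, 7, 8}, so each is used; only O can be 2, hence O = 2.
Among the 7 still-open variables, 6 fits only S (and all 7 values in {1, 3, 4, 5, 6, 7, 8} must be used), so S = 6.
Q, U, V between them cover only {4, 5, 7} — a naked triple. Remove those values from P, R, T.
That leaves T = 3. Strike 3 from P.
No further eliminations apply; Q can still be any of 4, 5, 7.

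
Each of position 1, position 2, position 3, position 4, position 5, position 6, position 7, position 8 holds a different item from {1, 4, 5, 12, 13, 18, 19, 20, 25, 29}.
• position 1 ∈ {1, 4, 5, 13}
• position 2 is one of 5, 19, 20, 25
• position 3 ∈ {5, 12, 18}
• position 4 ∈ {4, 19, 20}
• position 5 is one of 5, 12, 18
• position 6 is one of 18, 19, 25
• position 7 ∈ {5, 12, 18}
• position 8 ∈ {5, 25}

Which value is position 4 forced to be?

4

position 3, position 5, position 7 between them cover only {5, 12, 18} — a naked triple. Remove those values from position 1, position 2, position 6, position 8.
position 8 has just one choice, so position 8 = 25. So position 2, position 6 can't be 25.
position 6's domain is down to {19}, so position 6 = 19. Strike 19 from position 2, position 4.
position 2's domain is down to {20}, so position 2 = 20. Strike 20 from position 4.
So position 4 = 4.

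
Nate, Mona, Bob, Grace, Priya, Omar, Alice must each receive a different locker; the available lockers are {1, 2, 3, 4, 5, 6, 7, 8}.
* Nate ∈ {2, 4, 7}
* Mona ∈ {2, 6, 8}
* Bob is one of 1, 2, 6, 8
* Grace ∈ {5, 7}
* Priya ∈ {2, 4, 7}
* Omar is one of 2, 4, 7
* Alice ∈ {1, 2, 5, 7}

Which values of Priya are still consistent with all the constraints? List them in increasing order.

2, 4, 7

Nate, Priya, Omar share exactly the 3 values {2, 4, 7}; by pigeonhole those values go to them, so strike 2, 4, 7 from Mona, Bob, Grace, Alice.
Grace must be 5 (only option left). Eliminate 5 elsewhere: Alice.
Alice has just one choice, so Alice = 1. Remove 1 from Bob.
No further eliminations apply; Priya can still be any of 2, 4, 7.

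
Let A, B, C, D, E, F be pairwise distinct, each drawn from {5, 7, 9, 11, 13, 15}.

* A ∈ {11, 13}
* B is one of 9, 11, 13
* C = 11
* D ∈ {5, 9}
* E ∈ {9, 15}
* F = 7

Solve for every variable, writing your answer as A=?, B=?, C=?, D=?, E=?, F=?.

C must be 11 (only option left). So A, B can't be 11.
F's domain is down to {7}, so F = 7.
A must be 13 (only option left). So B can't be 13.
That leaves B = 9. So D, E can't be 9.
D has just one choice, so D = 5.
That leaves E = 15.

A=13, B=9, C=11, D=5, E=15, F=7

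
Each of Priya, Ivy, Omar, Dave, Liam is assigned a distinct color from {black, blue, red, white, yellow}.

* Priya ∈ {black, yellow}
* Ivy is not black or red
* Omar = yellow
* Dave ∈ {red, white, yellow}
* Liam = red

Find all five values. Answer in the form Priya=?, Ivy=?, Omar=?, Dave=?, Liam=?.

Priya=black, Ivy=blue, Omar=yellow, Dave=white, Liam=red

Omar must be yellow (only option left). Eliminate yellow elsewhere: Priya, Ivy, Dave.
Liam must be red (only option left). Strike red from Dave.
That leaves Priya = black.
Dave must be white (only option left). Eliminate white elsewhere: Ivy.
Ivy must be blue (only option left).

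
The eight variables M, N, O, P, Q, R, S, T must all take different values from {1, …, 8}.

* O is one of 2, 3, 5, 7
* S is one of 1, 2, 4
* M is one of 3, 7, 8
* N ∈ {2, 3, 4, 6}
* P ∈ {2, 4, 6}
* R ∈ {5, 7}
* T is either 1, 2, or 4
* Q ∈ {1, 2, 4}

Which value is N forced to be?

3

The 8 variables draw from only 8 values {1, 2, 3, 4, 5, 6, 7, 8}, so each is used; only M can be 8, hence M = 8.
The 3 variables Q, S, T are confined to {1, 2, 4}, which locks those values in; drop them from N, O, P.
That leaves P = 6. Remove 6 from N.
So N = 3.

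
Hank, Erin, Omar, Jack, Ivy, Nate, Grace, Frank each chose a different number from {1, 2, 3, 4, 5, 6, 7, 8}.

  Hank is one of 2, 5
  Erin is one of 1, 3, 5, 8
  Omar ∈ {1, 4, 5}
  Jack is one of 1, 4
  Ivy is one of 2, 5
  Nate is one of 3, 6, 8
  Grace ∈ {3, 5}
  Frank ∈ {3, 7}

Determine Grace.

3

Among the 8 variables, 6 fits only Nate (and all 8 values in {1, 2, 3, 4, 5, 6, 7, 8} must be used), so Nate = 6.
The 7 still-open variables draw from only 7 values {1, 2, 3, 4, 5, 7, 8}, so each is used; only Frank can be 7, hence Frank = 7.
Among the 6 still-open variables, 8 fits only Erin (and all 6 values in {1, 2, 3, 4, 5, 8} must be used), so Erin = 8.
The 5 still-open variables draw from only 5 values {1, 2, 3, 4, 5}, so each is used; only Grace can be 3, hence Grace = 3.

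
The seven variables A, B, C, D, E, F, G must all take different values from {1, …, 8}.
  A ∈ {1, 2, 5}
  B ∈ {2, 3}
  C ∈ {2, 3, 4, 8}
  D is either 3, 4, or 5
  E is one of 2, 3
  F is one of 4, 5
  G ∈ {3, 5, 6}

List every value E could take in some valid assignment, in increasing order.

The 7 variables together cover exactly {1, 2, 3, 4, 5, 6, 8} — 7 values for 7 variables — and 1 appears only in A's list, so A = 1.
Among the 6 still-open variables, 6 fits only G (and all 6 values in {2, 3, 4, 5, 6, 8} must be used), so G = 6.
Among the 5 still-open variables, 8 fits only C (and all 5 values in {2, 3, 4, 5, 8} must be used), so C = 8.
The 2 variables B and E are confined to {2, 3}, which locks those values in; drop them from D.
No further eliminations apply; E can still be any of 2, 3.

2, 3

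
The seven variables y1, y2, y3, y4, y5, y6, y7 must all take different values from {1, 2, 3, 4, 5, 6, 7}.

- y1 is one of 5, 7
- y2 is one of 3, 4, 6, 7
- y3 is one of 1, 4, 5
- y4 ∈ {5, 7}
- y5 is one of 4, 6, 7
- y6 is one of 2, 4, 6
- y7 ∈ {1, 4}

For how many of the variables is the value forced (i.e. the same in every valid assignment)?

Among the 7 variables, 2 fits only y6 (and all 7 values in {1, 2, 3, 4, 5, 6, 7} must be used), so y6 = 2.
Among the 6 still-open variables, 3 fits only y2 (and all 6 values in {1, 3, 4, 5, 6, 7} must be used), so y2 = 3.
Among the 5 still-open variables, 6 fits only y5 (and all 5 values in {1, 4, 5, 6, 7} must be used), so y5 = 6.
y1 and y4 between them cover only {5, 7} — a naked pair. Remove those values from y3.
Determined: y2=3, y5=6, y6=2. The other variables each still have more than one consistent value. That makes 3.

3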